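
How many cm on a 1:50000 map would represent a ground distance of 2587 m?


map_cm = 2587 * 100 / 50000 = 5.174 cm ≈ 5.17 cm

5.17 cm


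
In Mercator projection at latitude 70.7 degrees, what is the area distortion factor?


area_distortion = 1/cos^2(70.7) = 9.154

9.154


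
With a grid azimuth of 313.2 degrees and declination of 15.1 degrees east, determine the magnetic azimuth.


magnetic azimuth = grid azimuth - declination (east +ve)
mag_az = 313.2 - 15.1 = 298.1 degrees

298.1 degrees


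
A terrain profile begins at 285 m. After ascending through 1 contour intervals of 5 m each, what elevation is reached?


elevation = 285 + 1 * 5 = 290 m

290 m


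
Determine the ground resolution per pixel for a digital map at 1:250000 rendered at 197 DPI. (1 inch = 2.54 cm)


pixel_cm = 2.54 / 197 ≈ 0.012893 cm
ground = pixel_cm * 250000 / 100 = 2.54 * 250000 / (197 * 100) = 635000 / 19700 ≈ 32.23 m

32.23 m


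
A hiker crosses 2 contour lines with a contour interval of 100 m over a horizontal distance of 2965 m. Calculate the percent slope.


elevation change = 2 * 100 = 200 m
slope = 200 / 2965 * 100 = 6.7%

6.7%


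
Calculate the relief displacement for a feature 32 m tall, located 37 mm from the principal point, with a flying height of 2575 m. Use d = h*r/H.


d = h * r / H = 32 * 37 / 2575 = 0.46 mm

0.46 mm


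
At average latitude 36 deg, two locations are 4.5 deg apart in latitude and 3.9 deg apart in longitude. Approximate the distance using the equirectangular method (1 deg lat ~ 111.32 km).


dlat_km = 4.5 * 111.32 = 500.94
dlon_km = 3.9 * 111.32 * cos(36) ≈ 351.233
dist = sqrt(500.94^2 + 351.233^2) ≈ 611.8 km

611.8 km


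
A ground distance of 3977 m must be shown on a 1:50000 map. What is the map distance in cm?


map_cm = 3977 * 100 / 50000 = 7.954 cm ≈ 7.95 cm

7.95 cm


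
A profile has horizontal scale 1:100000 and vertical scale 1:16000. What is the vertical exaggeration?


VE = horizontal_scale / vertical_scale = 100000 / 16000 = 6.25

6.25x


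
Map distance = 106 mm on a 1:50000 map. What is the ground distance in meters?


ground = 106 mm * 50000 / 1000 = 5300.0 m

5300.0 m


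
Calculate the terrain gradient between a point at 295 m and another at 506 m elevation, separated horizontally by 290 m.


gradient = (506 - 295) / 290 = 211 / 290 = 0.7276

0.7276


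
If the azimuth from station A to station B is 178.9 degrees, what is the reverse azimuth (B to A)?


back azimuth = (178.9 + 180) mod 360 = 358.9 degrees

358.9 degrees


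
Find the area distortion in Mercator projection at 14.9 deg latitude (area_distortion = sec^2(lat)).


area_distortion = 1/cos^2(14.9) = 1.071

1.071


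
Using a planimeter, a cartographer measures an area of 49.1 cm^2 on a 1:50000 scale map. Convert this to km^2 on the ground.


ground_area = 49.1 * (50000/100)^2 = 12275000.0 m^2 = 12.275 km^2

12.275 km^2


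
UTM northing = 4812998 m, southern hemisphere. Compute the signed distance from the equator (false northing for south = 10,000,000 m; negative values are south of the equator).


For southern: actual = 4812998 - 10000000 = -5187002 m

-5187002 m


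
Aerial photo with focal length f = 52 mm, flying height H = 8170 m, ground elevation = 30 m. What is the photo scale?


scale = f / (H - h) = 52 mm / 8140 m = 52 / 8140000 = 1:156538

1:156538


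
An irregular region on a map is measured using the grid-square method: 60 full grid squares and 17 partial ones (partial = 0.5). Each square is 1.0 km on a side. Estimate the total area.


effective squares = 60 + 17 * 0.5 = 68.5
area = 68.5 * 1.0 = 68.5 km^2

68.5 km^2


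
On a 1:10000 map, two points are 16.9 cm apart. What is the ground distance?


ground = 16.9 cm * 10000 / 100 = 1690.0 m = 1.69 km

1.69 km


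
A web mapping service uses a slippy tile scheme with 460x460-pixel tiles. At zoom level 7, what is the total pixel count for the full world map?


tiles per axis = 2^7 = 128
total tiles = 128^2 = 16384
pixels per axis = 128 * 460 = 58880
total pixels = 58880^2 = 3466854400

3466854400 pixels


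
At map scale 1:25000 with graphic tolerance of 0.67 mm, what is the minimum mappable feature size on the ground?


ground = 0.67 mm * 25000 / 1000 = 16.75 m

16.75 m


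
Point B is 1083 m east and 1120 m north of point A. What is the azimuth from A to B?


az = atan2(1083, 1120) = 44.0 deg
adjusted to 0-360: 44.0 degrees

44.0 degrees


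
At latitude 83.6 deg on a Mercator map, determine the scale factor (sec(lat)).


SF = 1 / cos(83.6) = 1 / 0.111469 = 8.971

8.971


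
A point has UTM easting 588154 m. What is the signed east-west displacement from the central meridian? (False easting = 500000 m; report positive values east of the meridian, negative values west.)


displacement = 588154 - 500000 = 88154 m

88154 m


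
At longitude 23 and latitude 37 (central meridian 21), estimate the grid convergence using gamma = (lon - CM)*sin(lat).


gamma = (23 - 21) * sin(37) = 2 * 0.601815 = 1.204 degrees

1.204 degrees


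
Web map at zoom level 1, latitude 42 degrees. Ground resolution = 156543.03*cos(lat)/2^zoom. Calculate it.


res = 156543.03 * cos(42) / 2^1 = 156543.03 * 0.74314483 / 2 = 58167.07 m/pixel

58167.07 m/pixel


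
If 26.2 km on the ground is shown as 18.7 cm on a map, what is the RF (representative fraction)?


ground = 26.2 km = 2620000 cm; RF denominator = ground / map = 2620000 / 18.7 ≈ 140107; RF = 1:140107

1:140107


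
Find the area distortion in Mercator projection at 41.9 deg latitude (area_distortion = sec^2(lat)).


area_distortion = 1/cos^2(41.9) = 1.805

1.805


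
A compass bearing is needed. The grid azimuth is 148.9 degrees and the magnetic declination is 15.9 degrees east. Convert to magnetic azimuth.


magnetic azimuth = grid azimuth - declination (east +ve)
mag_az = 148.9 - 15.9 = 133.0 degrees

133.0 degrees


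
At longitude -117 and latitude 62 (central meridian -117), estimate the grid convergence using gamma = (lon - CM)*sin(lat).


gamma = (-117 - -117) * sin(62) = 0 * 0.882948 = 0.0 degrees

0.0 degrees


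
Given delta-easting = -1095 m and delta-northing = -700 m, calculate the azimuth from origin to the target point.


az = atan2(-1095, -700) = -122.6 deg
adjusted to 0-360: 237.4 degrees

237.4 degrees


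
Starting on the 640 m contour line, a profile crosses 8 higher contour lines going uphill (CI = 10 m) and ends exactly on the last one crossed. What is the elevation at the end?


elevation = 640 + 8 * 10 = 720 m

720 m


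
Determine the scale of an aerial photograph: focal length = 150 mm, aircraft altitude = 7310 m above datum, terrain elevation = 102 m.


scale = f / (H - h) = 150 mm / 7208 m = 150 / 7208000 = 1:48053

1:48053


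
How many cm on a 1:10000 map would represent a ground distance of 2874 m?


map_cm = 2874 * 100 / 10000 = 28.74 cm

28.74 cm


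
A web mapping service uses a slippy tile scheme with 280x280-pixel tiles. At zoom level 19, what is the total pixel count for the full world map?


tiles per axis = 2^19 = 524288
total tiles = 524288^2 = 274877906944
pixels per axis = 524288 * 280 = 146800640
total pixels = 146800640^2 = 21550427904409600

21550427904409600 pixels


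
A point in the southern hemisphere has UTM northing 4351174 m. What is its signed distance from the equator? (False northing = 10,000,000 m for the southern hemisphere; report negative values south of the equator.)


For southern: actual = 4351174 - 10000000 = -5648826 m

-5648826 m


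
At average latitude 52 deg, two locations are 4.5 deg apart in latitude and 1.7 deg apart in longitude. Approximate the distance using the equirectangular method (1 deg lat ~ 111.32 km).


dlat_km = 4.5 * 111.32 = 500.94
dlon_km = 1.7 * 111.32 * cos(52) ≈ 116.51
dist = sqrt(500.94^2 + 116.51^2) ≈ 514.3 km

514.3 km


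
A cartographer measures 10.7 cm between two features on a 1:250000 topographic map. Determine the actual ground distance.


ground = 10.7 cm * 250000 / 100 = 26750.0 m = 26.75 km

26.75 km


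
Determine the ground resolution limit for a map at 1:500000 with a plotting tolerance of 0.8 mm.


ground = 0.8 mm * 500000 / 1000 = 400.0 m

400.0 m


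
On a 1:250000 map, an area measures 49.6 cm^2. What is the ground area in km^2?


ground_area = 49.6 * (250000/100)^2 = 310000000.0 m^2 = 310.0 km^2

310.0 km^2


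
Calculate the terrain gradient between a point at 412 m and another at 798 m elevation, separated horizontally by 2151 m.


gradient = (798 - 412) / 2151 = 386 / 2151 = 0.1795

0.1795


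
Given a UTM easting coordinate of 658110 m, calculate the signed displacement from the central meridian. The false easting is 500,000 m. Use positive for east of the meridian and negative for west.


displacement = 658110 - 500000 = 158110 m

158110 m


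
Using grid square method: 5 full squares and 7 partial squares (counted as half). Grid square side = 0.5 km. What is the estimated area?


effective squares = 5 + 7 * 0.5 = 8.5
area = 8.5 * 0.25 = 2.125 km^2

2.125 km^2


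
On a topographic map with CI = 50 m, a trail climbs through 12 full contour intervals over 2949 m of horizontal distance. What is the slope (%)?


elevation change = 12 * 50 = 600 m
slope = 600 / 2949 * 100 = 20.3%

20.3%


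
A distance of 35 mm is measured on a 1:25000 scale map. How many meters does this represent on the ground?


ground = 35 mm * 25000 / 1000 = 875.0 m

875.0 m


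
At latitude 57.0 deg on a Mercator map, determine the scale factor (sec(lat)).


SF = 1 / cos(57.0) = 1 / 0.544639 = 1.836

1.836


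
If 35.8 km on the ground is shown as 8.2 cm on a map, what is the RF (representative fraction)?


ground = 35.8 km = 3580000 cm; RF denominator = ground / map = 3580000 / 8.2 ≈ 436585; RF = 1:436585

1:436585


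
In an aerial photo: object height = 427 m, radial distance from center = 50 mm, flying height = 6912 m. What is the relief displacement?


d = h * r / H = 427 * 50 / 6912 = 3.09 mm

3.09 mm


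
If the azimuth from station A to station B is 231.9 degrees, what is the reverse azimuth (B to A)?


back azimuth = (231.9 + 180) mod 360 = 51.9 degrees

51.9 degrees


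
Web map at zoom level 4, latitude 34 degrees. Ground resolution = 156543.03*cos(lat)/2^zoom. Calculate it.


res = 156543.03 * cos(34) / 2^4 = 156543.03 * 0.82903757 / 16 = 8111.25 m/pixel

8111.25 m/pixel


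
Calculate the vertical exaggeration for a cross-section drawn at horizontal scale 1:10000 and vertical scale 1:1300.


VE = horizontal_scale / vertical_scale = 10000 / 1300 ≈ 7.7

7.7x


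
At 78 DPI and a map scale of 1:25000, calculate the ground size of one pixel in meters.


pixel_cm = 2.54 / 78 ≈ 0.032564 cm
ground = pixel_cm * 25000 / 100 = 2.54 * 25000 / (78 * 100) = 63500 / 7800 ≈ 8.14 m

8.14 m


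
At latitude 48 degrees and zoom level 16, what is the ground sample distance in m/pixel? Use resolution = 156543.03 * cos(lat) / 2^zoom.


res = 156543.03 * cos(48) / 2^16 = 156543.03 * 0.66913061 / 65536 = 1.6 m/pixel

1.6 m/pixel


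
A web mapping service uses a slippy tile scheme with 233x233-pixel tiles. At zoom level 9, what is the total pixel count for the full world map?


tiles per axis = 2^9 = 512
total tiles = 512^2 = 262144
pixels per axis = 512 * 233 = 119296
total pixels = 119296^2 = 14231535616

14231535616 pixels


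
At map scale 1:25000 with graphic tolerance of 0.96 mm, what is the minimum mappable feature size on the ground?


ground = 0.96 mm * 25000 / 1000 = 24.0 m

24.0 m


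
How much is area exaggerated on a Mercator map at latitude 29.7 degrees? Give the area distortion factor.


area_distortion = 1/cos^2(29.7) = 1.325

1.325


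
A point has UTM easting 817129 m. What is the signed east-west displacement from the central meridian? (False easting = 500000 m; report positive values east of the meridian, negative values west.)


displacement = 817129 - 500000 = 317129 m

317129 m


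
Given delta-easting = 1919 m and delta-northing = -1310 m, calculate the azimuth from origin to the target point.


az = atan2(1919, -1310) = 124.3 deg
adjusted to 0-360: 124.3 degrees

124.3 degrees


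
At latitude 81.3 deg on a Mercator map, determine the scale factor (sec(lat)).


SF = 1 / cos(81.3) = 1 / 0.151261 = 6.611

6.611


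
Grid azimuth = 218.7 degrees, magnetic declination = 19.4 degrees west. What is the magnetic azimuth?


magnetic azimuth = grid azimuth - declination (east +ve)
mag_az = 218.7 - -19.4 = 238.1 degrees

238.1 degrees


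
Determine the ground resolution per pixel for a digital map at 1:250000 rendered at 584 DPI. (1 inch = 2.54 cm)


pixel_cm = 2.54 / 584 ≈ 0.004349 cm
ground = pixel_cm * 250000 / 100 = 2.54 * 250000 / (584 * 100) = 635000 / 58400 ≈ 10.87 m

10.87 m


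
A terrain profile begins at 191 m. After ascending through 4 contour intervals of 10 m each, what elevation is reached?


elevation = 191 + 4 * 10 = 231 m

231 m


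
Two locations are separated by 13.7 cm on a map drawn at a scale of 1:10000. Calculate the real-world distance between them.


ground = 13.7 cm * 10000 / 100 = 1370.0 m = 1.37 km

1.37 km


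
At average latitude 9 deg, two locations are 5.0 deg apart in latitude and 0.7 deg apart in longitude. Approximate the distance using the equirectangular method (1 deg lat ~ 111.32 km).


dlat_km = 5.0 * 111.32 = 556.6
dlon_km = 0.7 * 111.32 * cos(9) ≈ 76.965
dist = sqrt(556.6^2 + 76.965^2) ≈ 561.9 km

561.9 km


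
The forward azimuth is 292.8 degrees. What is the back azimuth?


back azimuth = (292.8 + 180) mod 360 = 112.8 degrees

112.8 degrees


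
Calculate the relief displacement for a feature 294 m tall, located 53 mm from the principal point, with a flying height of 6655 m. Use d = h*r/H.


d = h * r / H = 294 * 53 / 6655 = 2.34 mm

2.34 mm


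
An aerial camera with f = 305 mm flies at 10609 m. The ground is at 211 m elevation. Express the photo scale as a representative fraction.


scale = f / (H - h) = 305 mm / 10398 m = 305 / 10398000 = 1:34092

1:34092


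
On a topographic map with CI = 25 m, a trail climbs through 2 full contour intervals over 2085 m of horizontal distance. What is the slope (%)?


elevation change = 2 * 25 = 50 m
slope = 50 / 2085 * 100 = 2.4%

2.4%


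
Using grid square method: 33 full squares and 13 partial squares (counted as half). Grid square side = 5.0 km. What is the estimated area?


effective squares = 33 + 13 * 0.5 = 39.5
area = 39.5 * 25.0 = 987.5 km^2

987.5 km^2


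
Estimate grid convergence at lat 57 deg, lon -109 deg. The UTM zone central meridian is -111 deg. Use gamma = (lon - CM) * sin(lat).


gamma = (-109 - -111) * sin(57) = 2 * 0.838671 = 1.677 degrees

1.677 degrees


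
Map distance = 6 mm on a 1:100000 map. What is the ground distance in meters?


ground = 6 mm * 100000 / 1000 = 600.0 m

600.0 m


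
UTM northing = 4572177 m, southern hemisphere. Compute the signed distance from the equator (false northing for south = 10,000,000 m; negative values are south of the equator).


For southern: actual = 4572177 - 10000000 = -5427823 m

-5427823 m


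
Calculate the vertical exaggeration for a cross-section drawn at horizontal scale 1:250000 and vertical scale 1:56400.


VE = horizontal_scale / vertical_scale = 250000 / 56400 ≈ 4.4

4.4x


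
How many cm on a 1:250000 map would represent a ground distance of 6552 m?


map_cm = 6552 * 100 / 250000 = 2.6208 cm ≈ 2.62 cm

2.62 cm


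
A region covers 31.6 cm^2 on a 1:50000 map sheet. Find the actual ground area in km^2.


ground_area = 31.6 * (50000/100)^2 = 7900000.0 m^2 = 7.9 km^2

7.9 km^2


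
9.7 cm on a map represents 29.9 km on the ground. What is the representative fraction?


ground = 29.9 km = 2990000 cm; RF denominator = ground / map = 2990000 / 9.7 ≈ 308247; RF = 1:308247

1:308247


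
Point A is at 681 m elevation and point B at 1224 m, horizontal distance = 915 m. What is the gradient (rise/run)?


gradient = (1224 - 681) / 915 = 543 / 915 = 0.5934

0.5934


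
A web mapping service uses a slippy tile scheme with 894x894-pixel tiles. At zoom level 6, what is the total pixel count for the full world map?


tiles per axis = 2^6 = 64
total tiles = 64^2 = 4096
pixels per axis = 64 * 894 = 57216
total pixels = 57216^2 = 3273670656

3273670656 pixels


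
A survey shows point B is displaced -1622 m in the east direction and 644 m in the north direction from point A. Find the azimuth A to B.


az = atan2(-1622, 644) = -68.3 deg
adjusted to 0-360: 291.7 degrees

291.7 degrees


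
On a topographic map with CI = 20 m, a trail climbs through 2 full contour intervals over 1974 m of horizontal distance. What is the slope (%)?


elevation change = 2 * 20 = 40 m
slope = 40 / 1974 * 100 = 2.0%

2.0%


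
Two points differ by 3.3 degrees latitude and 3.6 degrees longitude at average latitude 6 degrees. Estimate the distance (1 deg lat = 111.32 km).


dlat_km = 3.3 * 111.32 = 367.356
dlon_km = 3.6 * 111.32 * cos(6) ≈ 398.557
dist = sqrt(367.356^2 + 398.557^2) ≈ 542.0 km

542.0 km


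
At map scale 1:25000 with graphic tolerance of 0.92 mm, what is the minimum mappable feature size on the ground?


ground = 0.92 mm * 25000 / 1000 = 23.0 m

23.0 m


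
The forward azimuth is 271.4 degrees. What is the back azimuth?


back azimuth = (271.4 + 180) mod 360 = 91.4 degrees

91.4 degrees


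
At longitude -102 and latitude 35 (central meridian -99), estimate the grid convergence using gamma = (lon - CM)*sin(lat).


gamma = (-102 - -99) * sin(35) = -3 * 0.573576 = -1.721 degrees

-1.721 degrees


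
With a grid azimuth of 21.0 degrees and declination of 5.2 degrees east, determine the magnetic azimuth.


magnetic azimuth = grid azimuth - declination (east +ve)
mag_az = 21.0 - 5.2 = 15.8 degrees

15.8 degrees


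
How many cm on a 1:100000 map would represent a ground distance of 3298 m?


map_cm = 3298 * 100 / 100000 = 3.298 cm ≈ 3.3 cm

3.3 cm


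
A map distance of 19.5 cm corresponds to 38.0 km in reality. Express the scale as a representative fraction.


ground = 38.0 km = 3800000 cm; RF denominator = ground / map = 3800000 / 19.5 ≈ 194872; RF = 1:194872

1:194872


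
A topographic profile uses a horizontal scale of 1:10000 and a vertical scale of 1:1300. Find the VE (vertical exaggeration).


VE = horizontal_scale / vertical_scale = 10000 / 1300 ≈ 7.7

7.7x


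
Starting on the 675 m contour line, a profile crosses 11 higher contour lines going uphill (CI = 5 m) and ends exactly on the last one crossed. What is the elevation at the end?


elevation = 675 + 11 * 5 = 730 m

730 m


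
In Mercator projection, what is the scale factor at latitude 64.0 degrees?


SF = 1 / cos(64.0) = 1 / 0.438371 = 2.281

2.281


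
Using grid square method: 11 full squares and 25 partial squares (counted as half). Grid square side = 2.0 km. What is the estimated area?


effective squares = 11 + 25 * 0.5 = 23.5
area = 23.5 * 4.0 = 94.0 km^2

94.0 km^2


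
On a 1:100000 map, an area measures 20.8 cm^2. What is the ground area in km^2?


ground_area = 20.8 * (100000/100)^2 = 20800000.0 m^2 = 20.8 km^2

20.8 km^2


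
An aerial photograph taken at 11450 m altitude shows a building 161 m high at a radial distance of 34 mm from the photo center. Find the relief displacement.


d = h * r / H = 161 * 34 / 11450 = 0.48 mm

0.48 mm


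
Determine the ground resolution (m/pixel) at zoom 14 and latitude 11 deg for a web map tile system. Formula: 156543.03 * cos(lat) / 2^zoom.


res = 156543.03 * cos(11) / 2^14 = 156543.03 * 0.98162718 / 16384 = 9.38 m/pixel

9.38 m/pixel


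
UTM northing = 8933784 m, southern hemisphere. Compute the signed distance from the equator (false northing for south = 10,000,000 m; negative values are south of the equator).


For southern: actual = 8933784 - 10000000 = -1066216 m

-1066216 m


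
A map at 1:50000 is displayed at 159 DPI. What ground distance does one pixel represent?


pixel_cm = 2.54 / 159 ≈ 0.015975 cm
ground = pixel_cm * 50000 / 100 = 2.54 * 50000 / (159 * 100) = 127000 / 15900 ≈ 7.99 m

7.99 m


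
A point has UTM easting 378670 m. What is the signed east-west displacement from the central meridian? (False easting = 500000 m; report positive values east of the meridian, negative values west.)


displacement = 378670 - 500000 = -121330 m

-121330 m


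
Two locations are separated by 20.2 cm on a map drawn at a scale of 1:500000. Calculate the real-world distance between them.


ground = 20.2 cm * 500000 / 100 = 101000.0 m = 101.0 km

101.0 km


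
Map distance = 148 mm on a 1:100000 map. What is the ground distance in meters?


ground = 148 mm * 100000 / 1000 = 14800.0 m

14800.0 m


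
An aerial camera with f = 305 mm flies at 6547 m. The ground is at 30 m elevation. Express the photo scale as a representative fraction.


scale = f / (H - h) = 305 mm / 6517 m = 305 / 6517000 = 1:21367

1:21367


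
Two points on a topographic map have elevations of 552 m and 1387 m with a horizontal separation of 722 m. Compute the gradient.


gradient = (1387 - 552) / 722 = 835 / 722 = 1.1565

1.1565


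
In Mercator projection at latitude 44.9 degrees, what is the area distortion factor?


area_distortion = 1/cos^2(44.9) = 1.993

1.993


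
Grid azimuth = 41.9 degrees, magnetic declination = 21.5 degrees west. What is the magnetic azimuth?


magnetic azimuth = grid azimuth - declination (east +ve)
mag_az = 41.9 - -21.5 = 63.4 degrees

63.4 degrees


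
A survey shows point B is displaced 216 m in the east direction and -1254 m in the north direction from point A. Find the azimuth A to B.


az = atan2(216, -1254) = 170.2 deg
adjusted to 0-360: 170.2 degrees

170.2 degrees


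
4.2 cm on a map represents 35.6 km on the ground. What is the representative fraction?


ground = 35.6 km = 3560000 cm; RF denominator = ground / map = 3560000 / 4.2 ≈ 847619; RF = 1:847619

1:847619


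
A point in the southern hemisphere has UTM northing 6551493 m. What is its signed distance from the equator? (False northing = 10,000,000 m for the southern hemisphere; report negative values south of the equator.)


For southern: actual = 6551493 - 10000000 = -3448507 m

-3448507 m


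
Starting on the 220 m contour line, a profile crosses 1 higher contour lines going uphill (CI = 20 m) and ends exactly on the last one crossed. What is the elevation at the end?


elevation = 220 + 1 * 20 = 240 m

240 m


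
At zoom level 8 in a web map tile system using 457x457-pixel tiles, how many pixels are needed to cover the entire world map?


tiles per axis = 2^8 = 256
total tiles = 256^2 = 65536
pixels per axis = 256 * 457 = 116992
total pixels = 116992^2 = 13687128064

13687128064 pixels


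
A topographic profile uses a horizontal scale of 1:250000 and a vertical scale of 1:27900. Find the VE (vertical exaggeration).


VE = horizontal_scale / vertical_scale = 250000 / 27900 ≈ 9.0

9.0x


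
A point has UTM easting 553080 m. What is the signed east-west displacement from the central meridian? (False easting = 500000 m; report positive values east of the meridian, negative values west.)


displacement = 553080 - 500000 = 53080 m

53080 m


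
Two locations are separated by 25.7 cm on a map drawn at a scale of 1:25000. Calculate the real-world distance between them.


ground = 25.7 cm * 25000 / 100 = 6425.0 m = 6.425 km

6.425 km


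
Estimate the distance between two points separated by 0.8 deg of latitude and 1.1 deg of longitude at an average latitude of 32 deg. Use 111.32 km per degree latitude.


dlat_km = 0.8 * 111.32 = 89.056
dlon_km = 1.1 * 111.32 * cos(32) ≈ 103.845
dist = sqrt(89.056^2 + 103.845^2) ≈ 136.8 km

136.8 km


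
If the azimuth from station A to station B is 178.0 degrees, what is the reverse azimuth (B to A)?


back azimuth = (178.0 + 180) mod 360 = 358.0 degrees

358.0 degrees


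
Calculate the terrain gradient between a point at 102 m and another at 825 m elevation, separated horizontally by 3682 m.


gradient = (825 - 102) / 3682 = 723 / 3682 = 0.1964

0.1964


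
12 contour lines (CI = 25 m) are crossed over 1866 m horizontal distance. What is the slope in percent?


elevation change = 12 * 25 = 300 m
slope = 300 / 1866 * 100 = 16.1%

16.1%


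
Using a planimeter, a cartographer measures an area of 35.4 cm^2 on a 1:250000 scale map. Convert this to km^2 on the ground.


ground_area = 35.4 * (250000/100)^2 = 221250000.0 m^2 = 221.25 km^2

221.25 km^2


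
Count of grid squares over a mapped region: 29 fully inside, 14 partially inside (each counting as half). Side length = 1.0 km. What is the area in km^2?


effective squares = 29 + 14 * 0.5 = 36.0
area = 36.0 * 1.0 = 36.0 km^2

36.0 km^2


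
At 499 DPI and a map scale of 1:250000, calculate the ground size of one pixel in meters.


pixel_cm = 2.54 / 499 ≈ 0.00509 cm
ground = pixel_cm * 250000 / 100 = 2.54 * 250000 / (499 * 100) = 635000 / 49900 ≈ 12.73 m

12.73 m


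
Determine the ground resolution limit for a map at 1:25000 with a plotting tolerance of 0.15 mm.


ground = 0.15 mm * 25000 / 1000 = 3.75 m

3.75 m


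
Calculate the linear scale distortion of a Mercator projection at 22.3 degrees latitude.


SF = 1 / cos(22.3) = 1 / 0.92521 = 1.081

1.081


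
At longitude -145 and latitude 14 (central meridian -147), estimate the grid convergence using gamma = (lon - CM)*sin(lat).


gamma = (-145 - -147) * sin(14) = 2 * 0.241922 = 0.484 degrees

0.484 degrees


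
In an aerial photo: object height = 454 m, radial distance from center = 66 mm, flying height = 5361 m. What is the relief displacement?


d = h * r / H = 454 * 66 / 5361 = 5.59 mm

5.59 mm


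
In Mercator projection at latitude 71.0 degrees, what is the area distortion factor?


area_distortion = 1/cos^2(71.0) = 9.434

9.434


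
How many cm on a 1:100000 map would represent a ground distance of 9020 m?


map_cm = 9020 * 100 / 100000 = 9.02 cm

9.02 cm


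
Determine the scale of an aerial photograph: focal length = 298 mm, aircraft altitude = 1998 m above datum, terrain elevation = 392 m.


scale = f / (H - h) = 298 mm / 1606 m = 298 / 1606000 = 1:5389

1:5389


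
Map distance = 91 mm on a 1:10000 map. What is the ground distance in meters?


ground = 91 mm * 10000 / 1000 = 910.0 m

910.0 m


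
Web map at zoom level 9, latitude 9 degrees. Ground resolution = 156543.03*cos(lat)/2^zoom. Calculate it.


res = 156543.03 * cos(9) / 2^9 = 156543.03 * 0.98768834 / 512 = 301.98 m/pixel

301.98 m/pixel


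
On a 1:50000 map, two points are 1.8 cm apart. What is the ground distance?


ground = 1.8 cm * 50000 / 100 = 900.0 m

900.0 m


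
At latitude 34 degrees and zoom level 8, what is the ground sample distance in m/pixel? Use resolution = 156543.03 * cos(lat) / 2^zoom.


res = 156543.03 * cos(34) / 2^8 = 156543.03 * 0.82903757 / 256 = 506.95 m/pixel

506.95 m/pixel


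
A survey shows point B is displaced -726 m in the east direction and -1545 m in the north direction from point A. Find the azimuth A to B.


az = atan2(-726, -1545) = -154.8 deg
adjusted to 0-360: 205.2 degrees

205.2 degrees


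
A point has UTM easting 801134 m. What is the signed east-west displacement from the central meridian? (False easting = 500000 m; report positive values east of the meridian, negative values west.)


displacement = 801134 - 500000 = 301134 m

301134 m


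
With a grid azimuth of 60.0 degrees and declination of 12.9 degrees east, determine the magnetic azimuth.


magnetic azimuth = grid azimuth - declination (east +ve)
mag_az = 60.0 - 12.9 = 47.1 degrees

47.1 degrees


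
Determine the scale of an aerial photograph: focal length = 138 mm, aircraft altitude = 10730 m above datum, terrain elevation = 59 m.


scale = f / (H - h) = 138 mm / 10671 m = 138 / 10671000 = 1:77326

1:77326


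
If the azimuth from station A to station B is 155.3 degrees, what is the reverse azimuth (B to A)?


back azimuth = (155.3 + 180) mod 360 = 335.3 degrees

335.3 degrees


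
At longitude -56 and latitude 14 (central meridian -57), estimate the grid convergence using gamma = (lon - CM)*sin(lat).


gamma = (-56 - -57) * sin(14) = 1 * 0.241922 = 0.242 degrees

0.242 degrees


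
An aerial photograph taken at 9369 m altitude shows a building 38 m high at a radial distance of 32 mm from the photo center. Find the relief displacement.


d = h * r / H = 38 * 32 / 9369 = 0.13 mm

0.13 mm


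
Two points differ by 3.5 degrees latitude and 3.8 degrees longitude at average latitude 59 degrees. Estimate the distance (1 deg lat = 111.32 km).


dlat_km = 3.5 * 111.32 = 389.62
dlon_km = 3.8 * 111.32 * cos(59) ≈ 217.869
dist = sqrt(389.62^2 + 217.869^2) ≈ 446.4 km

446.4 km


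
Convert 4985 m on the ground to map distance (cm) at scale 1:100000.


map_cm = 4985 * 100 / 100000 = 4.985 cm ≈ 4.99 cm

4.99 cm


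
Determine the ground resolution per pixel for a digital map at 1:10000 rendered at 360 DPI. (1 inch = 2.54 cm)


pixel_cm = 2.54 / 360 ≈ 0.007056 cm
ground = pixel_cm * 10000 / 100 = 2.54 * 10000 / (360 * 100) = 25400 / 36000 ≈ 0.71 m

0.71 m


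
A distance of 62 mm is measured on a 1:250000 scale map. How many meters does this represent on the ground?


ground = 62 mm * 250000 / 1000 = 15500.0 m

15500.0 m


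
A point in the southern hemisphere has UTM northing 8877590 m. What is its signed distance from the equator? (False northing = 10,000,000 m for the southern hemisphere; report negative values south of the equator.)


For southern: actual = 8877590 - 10000000 = -1122410 m

-1122410 m


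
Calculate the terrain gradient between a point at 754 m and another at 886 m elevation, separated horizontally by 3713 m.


gradient = (886 - 754) / 3713 = 132 / 3713 = 0.0356

0.0356


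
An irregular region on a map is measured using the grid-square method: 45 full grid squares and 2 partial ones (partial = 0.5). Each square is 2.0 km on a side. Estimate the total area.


effective squares = 45 + 2 * 0.5 = 46.0
area = 46.0 * 4.0 = 184.0 km^2

184.0 km^2


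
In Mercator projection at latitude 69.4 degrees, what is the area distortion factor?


area_distortion = 1/cos^2(69.4) = 8.078

8.078


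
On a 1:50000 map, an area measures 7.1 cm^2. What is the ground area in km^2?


ground_area = 7.1 * (50000/100)^2 = 1775000.0 m^2 = 1.775 km^2

1.775 km^2


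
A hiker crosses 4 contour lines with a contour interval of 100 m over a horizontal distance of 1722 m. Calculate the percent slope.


elevation change = 4 * 100 = 400 m
slope = 400 / 1722 * 100 = 23.2%

23.2%


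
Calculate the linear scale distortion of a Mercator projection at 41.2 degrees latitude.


SF = 1 / cos(41.2) = 1 / 0.752415 = 1.329

1.329


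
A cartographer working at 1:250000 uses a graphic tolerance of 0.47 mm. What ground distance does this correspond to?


ground = 0.47 mm * 250000 / 1000 = 117.5 m

117.5 m


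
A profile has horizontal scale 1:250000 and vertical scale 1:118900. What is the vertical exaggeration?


VE = horizontal_scale / vertical_scale = 250000 / 118900 ≈ 2.1

2.1x


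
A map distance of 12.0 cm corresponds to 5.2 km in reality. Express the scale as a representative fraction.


ground = 5.2 km = 520000 cm; RF denominator = ground / map = 520000 / 12.0 ≈ 43333; RF = 1:43333

1:43333


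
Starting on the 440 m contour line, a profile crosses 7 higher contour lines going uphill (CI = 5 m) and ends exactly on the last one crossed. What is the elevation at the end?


elevation = 440 + 7 * 5 = 475 m

475 m


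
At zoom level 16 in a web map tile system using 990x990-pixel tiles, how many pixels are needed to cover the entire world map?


tiles per axis = 2^16 = 65536
total tiles = 65536^2 = 4294967296
pixels per axis = 65536 * 990 = 64880640
total pixels = 64880640^2 = 4209497446809600

4209497446809600 pixels


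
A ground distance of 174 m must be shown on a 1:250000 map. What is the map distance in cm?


map_cm = 174 * 100 / 250000 = 0.0696 cm ≈ 0.07 cm

0.07 cm


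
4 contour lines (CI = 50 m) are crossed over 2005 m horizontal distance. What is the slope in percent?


elevation change = 4 * 50 = 200 m
slope = 200 / 2005 * 100 = 10.0%

10.0%


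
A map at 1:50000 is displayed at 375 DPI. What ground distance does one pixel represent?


pixel_cm = 2.54 / 375 ≈ 0.006773 cm
ground = pixel_cm * 50000 / 100 = 2.54 * 50000 / (375 * 100) = 127000 / 37500 ≈ 3.39 m

3.39 m


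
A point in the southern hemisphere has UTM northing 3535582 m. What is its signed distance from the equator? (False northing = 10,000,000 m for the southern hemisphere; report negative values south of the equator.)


For southern: actual = 3535582 - 10000000 = -6464418 m

-6464418 m


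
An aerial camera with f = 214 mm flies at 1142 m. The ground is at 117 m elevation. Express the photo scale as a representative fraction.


scale = f / (H - h) = 214 mm / 1025 m = 214 / 1025000 = 1:4790

1:4790


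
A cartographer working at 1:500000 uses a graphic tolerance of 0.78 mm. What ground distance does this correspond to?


ground = 0.78 mm * 500000 / 1000 = 390.0 m

390.0 m


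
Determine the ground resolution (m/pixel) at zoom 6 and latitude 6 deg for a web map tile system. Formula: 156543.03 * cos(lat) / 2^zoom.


res = 156543.03 * cos(6) / 2^6 = 156543.03 * 0.9945219 / 64 = 2432.59 m/pixel

2432.59 m/pixel


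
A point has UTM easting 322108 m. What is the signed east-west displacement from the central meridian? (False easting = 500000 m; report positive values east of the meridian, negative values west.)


displacement = 322108 - 500000 = -177892 m

-177892 m


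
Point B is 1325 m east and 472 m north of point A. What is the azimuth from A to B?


az = atan2(1325, 472) = 70.4 deg
adjusted to 0-360: 70.4 degrees

70.4 degrees


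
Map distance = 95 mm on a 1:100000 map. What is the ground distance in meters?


ground = 95 mm * 100000 / 1000 = 9500.0 m

9500.0 m


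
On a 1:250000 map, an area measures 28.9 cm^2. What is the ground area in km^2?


ground_area = 28.9 * (250000/100)^2 = 180625000.0 m^2 = 180.625 km^2

180.625 km^2


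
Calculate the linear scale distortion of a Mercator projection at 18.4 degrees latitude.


SF = 1 / cos(18.4) = 1 / 0.948876 = 1.054

1.054


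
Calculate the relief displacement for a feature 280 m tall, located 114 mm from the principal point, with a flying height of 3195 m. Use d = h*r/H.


d = h * r / H = 280 * 114 / 3195 = 9.99 mm

9.99 mm


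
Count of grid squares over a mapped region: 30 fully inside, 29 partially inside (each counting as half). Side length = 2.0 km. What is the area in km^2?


effective squares = 30 + 29 * 0.5 = 44.5
area = 44.5 * 4.0 = 178.0 km^2

178.0 km^2


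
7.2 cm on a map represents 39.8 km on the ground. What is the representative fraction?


ground = 39.8 km = 3980000 cm; RF denominator = ground / map = 3980000 / 7.2 ≈ 552778; RF = 1:552778

1:552778


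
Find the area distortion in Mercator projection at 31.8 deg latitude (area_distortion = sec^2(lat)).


area_distortion = 1/cos^2(31.8) = 1.384

1.384


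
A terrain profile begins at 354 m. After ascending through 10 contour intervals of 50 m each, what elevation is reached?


elevation = 354 + 10 * 50 = 854 m

854 m


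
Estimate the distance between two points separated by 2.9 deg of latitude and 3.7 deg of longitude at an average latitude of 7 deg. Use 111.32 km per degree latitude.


dlat_km = 2.9 * 111.32 = 322.828
dlon_km = 3.7 * 111.32 * cos(7) ≈ 408.814
dist = sqrt(322.828^2 + 408.814^2) ≈ 520.9 km

520.9 km


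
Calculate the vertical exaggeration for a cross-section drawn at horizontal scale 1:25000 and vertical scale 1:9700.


VE = horizontal_scale / vertical_scale = 25000 / 9700 ≈ 2.6

2.6x


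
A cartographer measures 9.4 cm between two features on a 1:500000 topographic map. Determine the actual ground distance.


ground = 9.4 cm * 500000 / 100 = 47000.0 m = 47.0 km

47.0 km


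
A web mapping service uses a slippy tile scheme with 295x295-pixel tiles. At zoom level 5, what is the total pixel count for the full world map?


tiles per axis = 2^5 = 32
total tiles = 32^2 = 1024
pixels per axis = 32 * 295 = 9440
total pixels = 9440^2 = 89113600

89113600 pixels


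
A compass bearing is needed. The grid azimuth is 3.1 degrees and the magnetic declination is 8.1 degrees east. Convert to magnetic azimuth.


magnetic azimuth = grid azimuth - declination (east +ve)
mag_az = 3.1 - 8.1 = 355.0 degrees

355.0 degrees


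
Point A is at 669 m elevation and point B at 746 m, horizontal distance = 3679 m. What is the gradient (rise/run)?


gradient = (746 - 669) / 3679 = 77 / 3679 = 0.0209

0.0209


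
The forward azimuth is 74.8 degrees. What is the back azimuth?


back azimuth = (74.8 + 180) mod 360 = 254.8 degrees

254.8 degrees


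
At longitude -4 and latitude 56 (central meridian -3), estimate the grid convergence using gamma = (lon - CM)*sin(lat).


gamma = (-4 - -3) * sin(56) = -1 * 0.829038 = -0.829 degrees

-0.829 degrees


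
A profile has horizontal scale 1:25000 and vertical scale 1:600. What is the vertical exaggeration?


VE = horizontal_scale / vertical_scale = 25000 / 600 ≈ 41.7

41.7x


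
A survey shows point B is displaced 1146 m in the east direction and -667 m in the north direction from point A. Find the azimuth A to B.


az = atan2(1146, -667) = 120.2 deg
adjusted to 0-360: 120.2 degrees

120.2 degrees


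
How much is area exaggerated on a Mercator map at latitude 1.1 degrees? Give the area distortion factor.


area_distortion = 1/cos^2(1.1) = 1.0

1.0


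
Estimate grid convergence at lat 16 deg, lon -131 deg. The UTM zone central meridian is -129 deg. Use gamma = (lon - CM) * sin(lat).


gamma = (-131 - -129) * sin(16) = -2 * 0.275637 = -0.551 degrees

-0.551 degrees


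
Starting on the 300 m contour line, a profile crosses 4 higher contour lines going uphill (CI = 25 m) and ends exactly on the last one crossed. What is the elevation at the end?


elevation = 300 + 4 * 25 = 400 m

400 m


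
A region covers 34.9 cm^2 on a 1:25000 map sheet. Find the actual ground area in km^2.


ground_area = 34.9 * (25000/100)^2 = 2181250.0 m^2 = 2.18125 km^2 ≈ 2.181 km^2

2.181 km^2


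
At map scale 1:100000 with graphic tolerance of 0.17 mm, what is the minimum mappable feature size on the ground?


ground = 0.17 mm * 100000 / 1000 = 17.0 m

17.0 m


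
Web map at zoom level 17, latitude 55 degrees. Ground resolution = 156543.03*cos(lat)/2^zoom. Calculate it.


res = 156543.03 * cos(55) / 2^17 = 156543.03 * 0.57357644 / 131072 = 0.69 m/pixel

0.69 m/pixel


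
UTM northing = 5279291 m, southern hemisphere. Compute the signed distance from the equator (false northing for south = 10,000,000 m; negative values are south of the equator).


For southern: actual = 5279291 - 10000000 = -4720709 m

-4720709 m


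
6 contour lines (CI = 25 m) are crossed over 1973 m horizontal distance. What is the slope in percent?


elevation change = 6 * 25 = 150 m
slope = 150 / 1973 * 100 = 7.6%

7.6%
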